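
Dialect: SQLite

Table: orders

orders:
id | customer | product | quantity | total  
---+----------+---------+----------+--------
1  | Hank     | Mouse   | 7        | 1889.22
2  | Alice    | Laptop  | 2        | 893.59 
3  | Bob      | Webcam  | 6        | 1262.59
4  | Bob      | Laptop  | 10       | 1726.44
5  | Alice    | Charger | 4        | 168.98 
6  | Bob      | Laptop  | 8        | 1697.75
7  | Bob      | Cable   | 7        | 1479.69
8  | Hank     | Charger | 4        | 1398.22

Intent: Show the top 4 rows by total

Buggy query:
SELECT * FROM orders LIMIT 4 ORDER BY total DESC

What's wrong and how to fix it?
Bug: ORDER BY cannot follow LIMIT; LIMIT is the final clause

Fix: Sort with ORDER BY, then apply LIMIT

Corrected query:
SELECT * FROM orders ORDER BY total DESC LIMIT 4

Result:
id | customer | product | quantity | total  
---+----------+---------+----------+--------
1  | Hank     | Mouse   | 7        | 1889.22
4  | Bob      | Laptop  | 10       | 1726.44
6  | Bob      | Laptop  | 8        | 1697.75
7  | Bob      | Cable   | 7        | 1479.69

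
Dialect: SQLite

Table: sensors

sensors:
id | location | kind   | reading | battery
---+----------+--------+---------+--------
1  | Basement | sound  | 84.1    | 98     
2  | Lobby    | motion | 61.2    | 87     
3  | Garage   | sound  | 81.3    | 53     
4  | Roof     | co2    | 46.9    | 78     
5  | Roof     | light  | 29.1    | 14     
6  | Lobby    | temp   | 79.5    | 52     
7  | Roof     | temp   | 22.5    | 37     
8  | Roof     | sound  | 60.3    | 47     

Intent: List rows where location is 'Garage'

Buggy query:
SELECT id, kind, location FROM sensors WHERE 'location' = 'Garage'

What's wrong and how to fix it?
Bug: Single quotes denote string literals in SQL; the column name is being compared as a constant string

Fix: Remove the quotes around the column name (or use double quotes for an identifier)

Corrected query:
SELECT id, kind, location FROM sensors WHERE location = 'Garage'

Result:
id | kind  | location
---+-------+---------
3  | sound | Garage  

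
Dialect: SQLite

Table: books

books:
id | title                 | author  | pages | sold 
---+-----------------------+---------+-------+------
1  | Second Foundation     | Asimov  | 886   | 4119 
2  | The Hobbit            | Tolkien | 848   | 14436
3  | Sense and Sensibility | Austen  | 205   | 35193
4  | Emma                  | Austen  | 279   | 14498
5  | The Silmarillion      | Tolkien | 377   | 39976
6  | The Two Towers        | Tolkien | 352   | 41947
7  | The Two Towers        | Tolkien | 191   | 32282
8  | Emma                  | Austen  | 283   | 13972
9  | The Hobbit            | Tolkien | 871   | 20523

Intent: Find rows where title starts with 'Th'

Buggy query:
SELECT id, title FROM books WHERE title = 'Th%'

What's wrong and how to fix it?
Bug: '=' compares the literal string including the % character; pattern matching needs LIKE

Fix: Use LIKE for wildcard pattern matching

Corrected query:
SELECT id, title FROM books WHERE title LIKE 'Th%'

Result:
id | title           
---+-----------------
2  | The Hobbit      
5  | The Silmarillion
6  | The Two Towers  
7  | The Two Towers  
9  | The Hobbit      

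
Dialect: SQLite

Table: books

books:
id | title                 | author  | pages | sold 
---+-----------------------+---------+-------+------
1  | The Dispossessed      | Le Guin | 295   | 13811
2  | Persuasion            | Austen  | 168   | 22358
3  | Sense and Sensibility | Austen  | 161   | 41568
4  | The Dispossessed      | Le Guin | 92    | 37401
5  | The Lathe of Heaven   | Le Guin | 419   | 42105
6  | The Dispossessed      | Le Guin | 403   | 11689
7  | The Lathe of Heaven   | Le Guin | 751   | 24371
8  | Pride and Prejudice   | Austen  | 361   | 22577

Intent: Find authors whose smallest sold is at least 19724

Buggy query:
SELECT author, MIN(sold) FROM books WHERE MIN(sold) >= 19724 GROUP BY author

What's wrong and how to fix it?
Bug: MIN() in WHERE is a misuse of aggregate

Fix: Use HAVING for the per-group MIN condition

Corrected query:
SELECT author, MIN(sold) FROM books GROUP BY author HAVING MIN(sold) >= 19724

Result:
author | MIN(sold)
-------+----------
Austen | 22358    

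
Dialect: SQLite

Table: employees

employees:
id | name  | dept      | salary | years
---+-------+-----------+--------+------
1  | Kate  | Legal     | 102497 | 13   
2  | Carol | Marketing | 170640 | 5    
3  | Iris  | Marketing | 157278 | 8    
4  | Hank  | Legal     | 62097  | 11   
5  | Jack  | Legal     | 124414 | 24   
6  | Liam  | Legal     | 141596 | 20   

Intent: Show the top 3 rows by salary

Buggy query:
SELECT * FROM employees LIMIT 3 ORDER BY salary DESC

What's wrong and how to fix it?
Bug: LIMIT must come after ORDER BY

Fix: Swap the clauses: ORDER BY first, then LIMIT

Corrected query:
SELECT * FROM employees ORDER BY salary DESC LIMIT 3

Result:
id | name  | dept      | salary | years
---+-------+-----------+--------+------
2  | Carol | Marketing | 170640 | 5    
3  | Iris  | Marketing | 157278 | 8    
6  | Liam  | Legal     | 141596 | 20   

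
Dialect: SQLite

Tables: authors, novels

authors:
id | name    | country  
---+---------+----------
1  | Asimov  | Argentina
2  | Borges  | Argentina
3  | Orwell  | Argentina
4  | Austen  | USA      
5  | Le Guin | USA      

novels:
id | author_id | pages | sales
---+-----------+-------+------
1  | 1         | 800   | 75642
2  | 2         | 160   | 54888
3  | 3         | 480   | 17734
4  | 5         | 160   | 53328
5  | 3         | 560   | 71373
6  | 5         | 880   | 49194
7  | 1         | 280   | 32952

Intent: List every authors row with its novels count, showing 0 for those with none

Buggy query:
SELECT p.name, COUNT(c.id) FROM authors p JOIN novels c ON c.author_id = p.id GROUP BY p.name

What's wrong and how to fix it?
Bug: An inner join excludes parents with zero children

Fix: Switch to LEFT JOIN to retain unmatched parent rows

Corrected query:
SELECT p.name, COUNT(c.id) FROM authors p LEFT JOIN novels c ON c.author_id = p.id GROUP BY p.name

Result:
name    | COUNT(c.id)
--------+------------
Asimov  | 2          
Austen  | 0          
Borges  | 1          
Le Guin | 2          
Orwell  | 2          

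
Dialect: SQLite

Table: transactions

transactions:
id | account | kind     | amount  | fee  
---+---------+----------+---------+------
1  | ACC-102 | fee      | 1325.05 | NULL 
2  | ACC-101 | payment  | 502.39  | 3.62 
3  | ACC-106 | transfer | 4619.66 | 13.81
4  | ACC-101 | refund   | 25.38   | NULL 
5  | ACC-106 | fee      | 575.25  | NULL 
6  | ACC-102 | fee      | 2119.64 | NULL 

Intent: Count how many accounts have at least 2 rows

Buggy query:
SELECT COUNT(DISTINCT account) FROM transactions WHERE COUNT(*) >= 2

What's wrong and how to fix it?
Bug: WHERE filters individual rows, not groups, so a group-level COUNT is invalid there

Fix: Group first with HAVING COUNT(*) >= 2, then COUNT the resulting groups

Corrected query:
SELECT COUNT(*) FROM (SELECT account FROM transactions GROUP BY account HAVING COUNT(*) >= 2)

Result:
COUNT(*)
--------
3       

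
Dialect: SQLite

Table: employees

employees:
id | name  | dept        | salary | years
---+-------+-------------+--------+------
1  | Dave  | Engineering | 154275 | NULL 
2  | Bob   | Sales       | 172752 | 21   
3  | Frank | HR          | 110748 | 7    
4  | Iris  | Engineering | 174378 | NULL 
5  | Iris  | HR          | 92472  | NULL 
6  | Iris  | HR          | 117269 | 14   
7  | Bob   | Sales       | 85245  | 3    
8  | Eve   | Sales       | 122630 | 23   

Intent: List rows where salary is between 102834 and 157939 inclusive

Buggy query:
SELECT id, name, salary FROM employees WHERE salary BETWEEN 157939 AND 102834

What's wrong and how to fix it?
Bug: The bounds are reversed; BETWEEN a AND b requires a <= b to match anything

Fix: Swap the bounds so the smaller value comes first

Corrected query:
SELECT id, name, salary FROM employees WHERE salary BETWEEN 102834 AND 157939

Result:
id | name  | salary
---+-------+-------
1  | Dave  | 154275
3  | Frank | 110748
6  | Iris  | 117269
8  | Eve   | 122630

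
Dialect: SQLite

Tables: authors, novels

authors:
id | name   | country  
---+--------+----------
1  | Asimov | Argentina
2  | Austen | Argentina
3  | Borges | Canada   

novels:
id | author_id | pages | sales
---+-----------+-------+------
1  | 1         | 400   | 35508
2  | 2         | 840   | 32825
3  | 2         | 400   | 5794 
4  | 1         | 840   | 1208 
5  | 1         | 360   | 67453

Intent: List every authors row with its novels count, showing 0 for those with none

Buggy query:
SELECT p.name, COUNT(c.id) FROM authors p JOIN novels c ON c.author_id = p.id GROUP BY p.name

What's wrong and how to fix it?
Bug: INNER JOIN drops authors rows that have no matching novels rows

Fix: Use LEFT JOIN so parents without children still appear (COUNT(c.id) gives 0)

Corrected query:
SELECT p.name, COUNT(c.id) FROM authors p LEFT JOIN novels c ON c.author_id = p.id GROUP BY p.name

Result:
name   | COUNT(c.id)
-------+------------
Asimov | 3          
Austen | 2          
Borges | 0          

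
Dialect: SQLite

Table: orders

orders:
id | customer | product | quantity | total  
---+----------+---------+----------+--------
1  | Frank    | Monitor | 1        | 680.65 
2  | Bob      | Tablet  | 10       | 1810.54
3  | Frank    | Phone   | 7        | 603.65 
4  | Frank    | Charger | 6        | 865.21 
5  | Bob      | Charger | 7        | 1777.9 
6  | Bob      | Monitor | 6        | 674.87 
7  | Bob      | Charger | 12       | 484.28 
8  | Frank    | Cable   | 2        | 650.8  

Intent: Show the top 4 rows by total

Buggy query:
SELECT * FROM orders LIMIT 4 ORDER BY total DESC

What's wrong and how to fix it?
Bug: ORDER BY cannot follow LIMIT; LIMIT is the final clause

Fix: Swap the clauses: ORDER BY first, then LIMIT

Corrected query:
SELECT * FROM orders ORDER BY total DESC LIMIT 4

Result:
id | customer | product | quantity | total  
---+----------+---------+----------+--------
2  | Bob      | Tablet  | 10       | 1810.54
5  | Bob      | Charger | 7        | 1777.9 
4  | Frank    | Charger | 6        | 865.21 
1  | Frank    | Monitor | 1        | 680.65 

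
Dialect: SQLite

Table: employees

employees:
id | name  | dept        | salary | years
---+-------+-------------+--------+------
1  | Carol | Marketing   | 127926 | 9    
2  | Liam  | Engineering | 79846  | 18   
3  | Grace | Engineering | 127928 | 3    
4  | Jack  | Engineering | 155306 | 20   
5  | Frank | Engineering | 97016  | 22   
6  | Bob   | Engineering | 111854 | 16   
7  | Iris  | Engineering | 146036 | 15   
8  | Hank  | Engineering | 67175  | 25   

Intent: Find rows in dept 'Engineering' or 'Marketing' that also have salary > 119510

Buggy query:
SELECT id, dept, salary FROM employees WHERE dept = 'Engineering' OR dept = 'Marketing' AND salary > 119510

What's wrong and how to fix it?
Bug: AND binds tighter than OR, so this parses as dept = 'Engineering' OR (dept = 'Marketing' AND salary > 119510)

Fix: Add parentheses around the OR so the AND applies to both alternatives

Corrected query:
SELECT id, dept, salary FROM employees WHERE (dept = 'Engineering' OR dept = 'Marketing') AND salary > 119510

Result:
id | dept        | salary
---+-------------+-------
1  | Marketing   | 127926
3  | Engineering | 127928
4  | Engineering | 155306
7  | Engineering | 146036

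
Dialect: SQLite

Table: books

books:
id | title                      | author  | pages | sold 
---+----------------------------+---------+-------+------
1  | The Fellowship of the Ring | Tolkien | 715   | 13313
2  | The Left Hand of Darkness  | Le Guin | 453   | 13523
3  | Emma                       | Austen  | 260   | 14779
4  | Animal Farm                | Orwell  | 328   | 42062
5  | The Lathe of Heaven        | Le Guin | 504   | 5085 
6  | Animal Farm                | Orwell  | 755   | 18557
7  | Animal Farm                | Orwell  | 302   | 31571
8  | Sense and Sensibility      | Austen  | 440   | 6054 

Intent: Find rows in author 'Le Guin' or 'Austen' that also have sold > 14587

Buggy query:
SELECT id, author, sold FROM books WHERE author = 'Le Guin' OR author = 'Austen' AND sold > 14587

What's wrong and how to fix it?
Bug: Without parentheses, AND is evaluated before OR, so the sold filter only applies to the 'Austen' branch

Fix: Group the OR with parentheses (or use IN), then AND the threshold

Corrected query:
SELECT id, author, sold FROM books WHERE (author = 'Le Guin' OR author = 'Austen') AND sold > 14587

Result:
id | author | sold 
---+--------+------
3  | Austen | 14779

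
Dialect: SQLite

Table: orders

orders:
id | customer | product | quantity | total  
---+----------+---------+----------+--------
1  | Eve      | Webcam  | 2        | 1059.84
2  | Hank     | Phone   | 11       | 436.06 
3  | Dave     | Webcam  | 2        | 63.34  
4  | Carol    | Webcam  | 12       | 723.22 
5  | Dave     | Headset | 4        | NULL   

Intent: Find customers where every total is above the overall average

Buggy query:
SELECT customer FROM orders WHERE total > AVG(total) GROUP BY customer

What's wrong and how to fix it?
Bug: AVG() is an aggregate; it can't sit directly in WHERE

Fix: Use a subquery for AVG and a HAVING MIN(...) filter so the condition holds for every row in the group

Corrected query:
SELECT customer FROM orders GROUP BY customer HAVING MIN(total) > (SELECT AVG(total) FROM orders)

Result:
customer
--------
Carol   
Eve     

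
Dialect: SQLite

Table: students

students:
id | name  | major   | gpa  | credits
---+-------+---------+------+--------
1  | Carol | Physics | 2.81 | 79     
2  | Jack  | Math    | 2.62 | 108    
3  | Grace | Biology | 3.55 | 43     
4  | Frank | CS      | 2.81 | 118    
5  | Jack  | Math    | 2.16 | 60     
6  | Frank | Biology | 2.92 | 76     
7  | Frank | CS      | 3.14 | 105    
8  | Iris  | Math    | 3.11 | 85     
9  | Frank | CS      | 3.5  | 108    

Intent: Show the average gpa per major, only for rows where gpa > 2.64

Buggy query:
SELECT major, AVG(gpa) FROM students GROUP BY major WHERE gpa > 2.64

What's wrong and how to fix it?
Bug: Row-level WHERE must come before GROUP BY in the clause order

Fix: Place WHERE between FROM and GROUP BY

Corrected query:
SELECT major, AVG(gpa) FROM students WHERE gpa > 2.64 GROUP BY major

Result:
major   | AVG(gpa)
--------+---------
Biology | 3.235   
CS      | 3.15    
Math    | 3.11    
Physics | 2.81    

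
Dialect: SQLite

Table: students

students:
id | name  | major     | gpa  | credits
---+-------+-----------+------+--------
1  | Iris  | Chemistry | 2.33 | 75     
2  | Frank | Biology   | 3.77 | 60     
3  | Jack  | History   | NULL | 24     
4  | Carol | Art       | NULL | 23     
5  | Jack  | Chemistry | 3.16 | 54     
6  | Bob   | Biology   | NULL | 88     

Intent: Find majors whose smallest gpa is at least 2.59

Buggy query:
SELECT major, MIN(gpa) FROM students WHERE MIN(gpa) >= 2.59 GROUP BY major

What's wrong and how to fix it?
Bug: MIN() in WHERE is a misuse of aggregate

Fix: Use HAVING for the per-group MIN condition

Corrected query:
SELECT major, MIN(gpa) FROM students GROUP BY major HAVING MIN(gpa) >= 2.59

Result:
major   | MIN(gpa)
--------+---------
Biology | 3.77    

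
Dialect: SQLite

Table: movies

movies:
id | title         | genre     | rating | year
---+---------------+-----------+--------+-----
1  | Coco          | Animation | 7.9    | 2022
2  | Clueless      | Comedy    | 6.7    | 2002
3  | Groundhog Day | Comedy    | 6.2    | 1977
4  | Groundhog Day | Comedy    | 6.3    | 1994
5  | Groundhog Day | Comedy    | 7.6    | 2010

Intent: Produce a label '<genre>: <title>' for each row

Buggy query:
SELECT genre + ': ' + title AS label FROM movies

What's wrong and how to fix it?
Bug: SQLite uses || for string concatenation; + coerces text to numbers (yielding 0)

Fix: Replace + with || to concatenate text

Corrected query:
SELECT genre || ': ' || title AS label FROM movies

Result:
label                
---------------------
Animation: Coco      
Comedy: Clueless     
Comedy: Groundhog Day
Comedy: Groundhog Day
Comedy: Groundhog Day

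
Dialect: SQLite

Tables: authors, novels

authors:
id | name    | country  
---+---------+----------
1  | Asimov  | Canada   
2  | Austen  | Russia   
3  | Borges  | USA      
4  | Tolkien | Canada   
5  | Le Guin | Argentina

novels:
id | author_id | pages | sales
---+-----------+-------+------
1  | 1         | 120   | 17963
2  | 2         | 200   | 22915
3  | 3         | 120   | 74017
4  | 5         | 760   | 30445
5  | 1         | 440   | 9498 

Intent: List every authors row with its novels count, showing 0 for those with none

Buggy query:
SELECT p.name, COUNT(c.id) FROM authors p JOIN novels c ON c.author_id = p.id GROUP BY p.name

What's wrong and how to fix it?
Bug: An inner join excludes parents with zero children

Fix: Use LEFT JOIN so parents without children still appear (COUNT(c.id) gives 0)

Corrected query:
SELECT p.name, COUNT(c.id) FROM authors p LEFT JOIN novels c ON c.author_id = p.id GROUP BY p.name

Result:
name    | COUNT(c.id)
--------+------------
Asimov  | 2          
Austen  | 1          
Borges  | 1          
Le Guin | 1          
Tolkien | 0          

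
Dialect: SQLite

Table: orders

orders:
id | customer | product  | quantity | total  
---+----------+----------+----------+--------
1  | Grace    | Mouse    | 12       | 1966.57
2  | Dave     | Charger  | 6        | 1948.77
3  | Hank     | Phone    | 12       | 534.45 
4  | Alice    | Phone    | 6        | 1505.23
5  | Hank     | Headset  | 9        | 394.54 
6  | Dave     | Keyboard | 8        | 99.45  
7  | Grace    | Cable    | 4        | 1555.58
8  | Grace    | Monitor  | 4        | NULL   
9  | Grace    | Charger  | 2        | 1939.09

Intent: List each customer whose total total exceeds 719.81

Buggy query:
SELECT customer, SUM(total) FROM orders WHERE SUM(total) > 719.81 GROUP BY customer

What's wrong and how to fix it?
Bug: SUM(total) is an aggregate, but WHERE filters rows before aggregation

Fix: Move the aggregate condition to a HAVING clause

Corrected query:
SELECT customer, SUM(total) FROM orders GROUP BY customer HAVING SUM(total) > 719.81

Result:
customer | SUM(total)
---------+-----------
Alice    | 1505.23   
Dave     | 2048.22   
Grace    | 5461.24   
Hank     | 928.99    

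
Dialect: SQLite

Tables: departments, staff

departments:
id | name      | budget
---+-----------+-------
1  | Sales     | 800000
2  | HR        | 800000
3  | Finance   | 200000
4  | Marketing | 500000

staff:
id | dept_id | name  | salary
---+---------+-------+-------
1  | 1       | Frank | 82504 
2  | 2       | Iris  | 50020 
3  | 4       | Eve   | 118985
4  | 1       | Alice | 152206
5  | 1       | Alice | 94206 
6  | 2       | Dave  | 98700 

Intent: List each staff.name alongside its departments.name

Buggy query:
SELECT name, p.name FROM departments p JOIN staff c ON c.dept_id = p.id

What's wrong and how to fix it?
Bug: 'name' exists in both joined tables, so the database can't tell which one is meant

Fix: Qualify the column with its table alias (c.name)

Corrected query:
SELECT c.name, p.name FROM departments p JOIN staff c ON c.dept_id = p.id

Result:
name  | name     
------+----------
Frank | Sales    
Iris  | HR       
Eve   | Marketing
Alice | Sales    
Alice | Sales    
Dave  | HR       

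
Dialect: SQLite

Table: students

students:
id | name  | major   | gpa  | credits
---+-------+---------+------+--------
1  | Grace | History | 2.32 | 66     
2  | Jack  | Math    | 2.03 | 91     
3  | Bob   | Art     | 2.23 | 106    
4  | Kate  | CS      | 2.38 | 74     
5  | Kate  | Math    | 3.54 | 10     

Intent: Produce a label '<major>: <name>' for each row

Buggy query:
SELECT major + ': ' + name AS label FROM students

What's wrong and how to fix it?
Bug: SQLite uses || for string concatenation; + coerces text to numbers (yielding 0)

Fix: Use the || operator for string concatenation

Corrected query:
SELECT major || ': ' || name AS label FROM students

Result:
label         
--------------
History: Grace
Math: Jack    
Art: Bob      
CS: Kate      
Math: Kate    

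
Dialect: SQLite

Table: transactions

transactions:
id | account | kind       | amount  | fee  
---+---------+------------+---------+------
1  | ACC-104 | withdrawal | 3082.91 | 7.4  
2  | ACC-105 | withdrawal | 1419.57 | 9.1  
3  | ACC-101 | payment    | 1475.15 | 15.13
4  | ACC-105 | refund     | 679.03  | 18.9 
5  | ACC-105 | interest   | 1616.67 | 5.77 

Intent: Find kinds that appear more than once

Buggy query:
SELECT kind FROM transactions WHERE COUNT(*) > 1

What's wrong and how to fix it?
Bug: COUNT(*) is an aggregate and cannot be used in WHERE

Fix: GROUP BY kind, then filter groups with HAVING COUNT(*) > 1

Corrected query:
SELECT kind FROM transactions GROUP BY kind HAVING COUNT(*) > 1

Result:
kind      
----------
withdrawal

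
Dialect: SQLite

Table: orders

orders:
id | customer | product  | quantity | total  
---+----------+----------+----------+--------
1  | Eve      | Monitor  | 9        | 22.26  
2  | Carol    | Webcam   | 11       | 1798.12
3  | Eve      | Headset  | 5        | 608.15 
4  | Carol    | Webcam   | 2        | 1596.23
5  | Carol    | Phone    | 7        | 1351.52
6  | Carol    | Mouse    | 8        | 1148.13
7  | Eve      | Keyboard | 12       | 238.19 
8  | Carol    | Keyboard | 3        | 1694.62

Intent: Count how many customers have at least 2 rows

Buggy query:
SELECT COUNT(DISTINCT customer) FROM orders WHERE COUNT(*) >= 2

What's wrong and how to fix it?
Bug: COUNT(*) cannot appear in WHERE; the per-group count doesn't exist yet

Fix: Use a subquery that GROUPs and filters with HAVING, then count its rows

Corrected query:
SELECT COUNT(*) FROM (SELECT customer FROM orders GROUP BY customer HAVING COUNT(*) >= 2)

Result:
COUNT(*)
--------
2       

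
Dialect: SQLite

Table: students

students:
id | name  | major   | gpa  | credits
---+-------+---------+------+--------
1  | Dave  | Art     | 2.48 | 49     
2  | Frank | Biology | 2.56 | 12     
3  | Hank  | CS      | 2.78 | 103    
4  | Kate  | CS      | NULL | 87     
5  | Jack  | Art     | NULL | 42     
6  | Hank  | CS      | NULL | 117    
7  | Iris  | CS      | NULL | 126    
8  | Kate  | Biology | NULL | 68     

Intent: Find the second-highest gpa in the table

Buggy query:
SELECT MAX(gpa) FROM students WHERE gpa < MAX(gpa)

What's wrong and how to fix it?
Bug: MAX(gpa) on the right of the comparison is an aggregate-in-WHERE error

Fix: Compute the overall MAX in a subquery, then take MAX of rows below it

Corrected query:
SELECT MAX(gpa) FROM students WHERE gpa < (SELECT MAX(gpa) FROM students)

Result:
MAX(gpa)
--------
2.56    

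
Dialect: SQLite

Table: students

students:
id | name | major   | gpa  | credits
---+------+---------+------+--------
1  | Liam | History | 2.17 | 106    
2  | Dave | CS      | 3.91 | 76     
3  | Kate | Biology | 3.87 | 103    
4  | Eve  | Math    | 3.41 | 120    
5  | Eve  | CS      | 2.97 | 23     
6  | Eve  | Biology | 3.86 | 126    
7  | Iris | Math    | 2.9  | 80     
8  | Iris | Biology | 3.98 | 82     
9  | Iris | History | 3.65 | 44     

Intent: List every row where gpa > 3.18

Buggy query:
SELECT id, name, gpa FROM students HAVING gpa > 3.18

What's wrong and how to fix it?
Bug: This is a non-aggregate query (no GROUP BY, no aggregates), so in SQLite the HAVING clause is invalid here; a row-level condition belongs in WHERE

Fix: Replace HAVING with WHERE since the condition applies to individual rows

Corrected query:
SELECT id, name, gpa FROM students WHERE gpa > 3.18

Result:
id | name | gpa 
---+------+-----
2  | Dave | 3.91
3  | Kate | 3.87
4  | Eve  | 3.41
6  | Eve  | 3.86
8  | Iris | 3.98
9  | Iris | 3.65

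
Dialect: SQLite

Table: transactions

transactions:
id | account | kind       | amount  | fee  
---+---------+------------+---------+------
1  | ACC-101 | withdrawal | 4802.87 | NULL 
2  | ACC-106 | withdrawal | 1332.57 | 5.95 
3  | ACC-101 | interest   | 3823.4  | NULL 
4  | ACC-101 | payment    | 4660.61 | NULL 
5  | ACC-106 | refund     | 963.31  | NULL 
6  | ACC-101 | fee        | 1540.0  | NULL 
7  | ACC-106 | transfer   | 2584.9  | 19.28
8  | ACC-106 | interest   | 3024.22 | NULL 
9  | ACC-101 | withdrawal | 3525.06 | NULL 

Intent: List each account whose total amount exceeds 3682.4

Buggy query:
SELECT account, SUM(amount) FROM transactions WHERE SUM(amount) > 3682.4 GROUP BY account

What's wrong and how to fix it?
Bug: WHERE runs before GROUP BY, so aggregates aren't available there

Fix: Use HAVING (which filters groups after aggregation) instead of WHERE

Corrected query:
SELECT account, SUM(amount) FROM transactions GROUP BY account HAVING SUM(amount) > 3682.4

Result:
account | SUM(amount)
--------+------------
ACC-101 | 18351.94   
ACC-106 | 7905       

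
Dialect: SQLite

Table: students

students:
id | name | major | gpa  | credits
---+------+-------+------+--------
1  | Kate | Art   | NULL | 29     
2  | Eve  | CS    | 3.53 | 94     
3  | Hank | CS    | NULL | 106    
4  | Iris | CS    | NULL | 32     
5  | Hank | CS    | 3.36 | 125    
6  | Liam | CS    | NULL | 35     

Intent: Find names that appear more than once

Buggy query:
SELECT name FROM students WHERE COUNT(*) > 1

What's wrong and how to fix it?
Bug: COUNT(*) is an aggregate and cannot be used in WHERE

Fix: GROUP BY name, then filter groups with HAVING COUNT(*) > 1

Corrected query:
SELECT name FROM students GROUP BY name HAVING COUNT(*) > 1

Result:
name
----
Hank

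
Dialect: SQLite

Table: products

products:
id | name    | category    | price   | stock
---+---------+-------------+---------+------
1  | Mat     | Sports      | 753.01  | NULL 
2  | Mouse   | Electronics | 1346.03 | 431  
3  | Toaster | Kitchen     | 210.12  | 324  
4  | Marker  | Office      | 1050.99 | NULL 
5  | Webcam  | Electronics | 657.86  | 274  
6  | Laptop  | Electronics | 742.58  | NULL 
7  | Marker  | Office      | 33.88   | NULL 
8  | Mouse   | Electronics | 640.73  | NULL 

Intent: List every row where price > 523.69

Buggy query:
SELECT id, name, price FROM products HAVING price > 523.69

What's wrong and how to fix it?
Bug: HAVING filters the output of aggregation, but this query has no GROUP BY and no aggregate functions, so SQLite rejects it (HAVING clause on a non-aggregate query); the condition here is per row

Fix: Replace HAVING with WHERE since the condition applies to individual rows

Corrected query:
SELECT id, name, price FROM products WHERE price > 523.69

Result:
id | name   | price  
---+--------+--------
1  | Mat    | 753.01 
2  | Mouse  | 1346.03
4  | Marker | 1050.99
5  | Webcam | 657.86 
6  | Laptop | 742.58 
8  | Mouse  | 640.73 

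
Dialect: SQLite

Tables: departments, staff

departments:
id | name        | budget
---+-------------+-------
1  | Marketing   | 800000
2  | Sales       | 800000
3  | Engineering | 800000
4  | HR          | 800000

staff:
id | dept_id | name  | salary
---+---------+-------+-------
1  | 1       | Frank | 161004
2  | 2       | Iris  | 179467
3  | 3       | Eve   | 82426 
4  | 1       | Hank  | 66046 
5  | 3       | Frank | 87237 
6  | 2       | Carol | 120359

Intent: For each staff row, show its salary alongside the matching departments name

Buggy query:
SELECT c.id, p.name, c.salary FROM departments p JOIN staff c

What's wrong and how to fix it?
Bug: Missing join condition: each staff row is matched to all departments rows instead of just its own

Fix: Specify the join condition linking the foreign key to the parent id

Corrected query:
SELECT c.id, p.name, c.salary FROM departments p JOIN staff c ON c.dept_id = p.id

Result:
id | name        | salary
---+-------------+-------
1  | Marketing   | 161004
2  | Sales       | 179467
3  | Engineering | 82426 
4  | Marketing   | 66046 
5  | Engineering | 87237 
6  | Sales       | 120359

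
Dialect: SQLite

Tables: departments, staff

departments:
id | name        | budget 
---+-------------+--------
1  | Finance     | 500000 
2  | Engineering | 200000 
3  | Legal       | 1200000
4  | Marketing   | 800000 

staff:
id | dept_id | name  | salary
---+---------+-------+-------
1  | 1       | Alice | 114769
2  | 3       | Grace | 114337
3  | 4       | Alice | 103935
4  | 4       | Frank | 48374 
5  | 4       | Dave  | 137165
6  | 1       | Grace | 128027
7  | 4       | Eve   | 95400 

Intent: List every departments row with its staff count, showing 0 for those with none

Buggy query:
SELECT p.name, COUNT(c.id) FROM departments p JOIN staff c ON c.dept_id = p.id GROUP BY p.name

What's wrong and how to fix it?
Bug: INNER JOIN drops departments rows that have no matching staff rows

Fix: Use LEFT JOIN so parents without children still appear (COUNT(c.id) gives 0)

Corrected query:
SELECT p.name, COUNT(c.id) FROM departments p LEFT JOIN staff c ON c.dept_id = p.id GROUP BY p.name

Result:
name        | COUNT(c.id)
------------+------------
Engineering | 0          
Finance     | 2          
Legal       | 1          
Marketing   | 4          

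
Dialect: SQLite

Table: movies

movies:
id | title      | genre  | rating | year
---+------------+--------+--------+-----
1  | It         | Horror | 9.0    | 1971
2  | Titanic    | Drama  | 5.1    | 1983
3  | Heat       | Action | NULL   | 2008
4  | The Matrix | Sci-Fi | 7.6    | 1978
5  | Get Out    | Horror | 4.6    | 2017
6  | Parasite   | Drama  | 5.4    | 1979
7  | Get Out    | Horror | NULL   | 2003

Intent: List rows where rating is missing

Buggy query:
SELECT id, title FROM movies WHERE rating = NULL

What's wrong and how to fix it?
Bug: '= NULL' is always unknown in SQL three-valued logic, so no rows match

Fix: Use IS NULL to test for NULL

Corrected query:
SELECT id, title FROM movies WHERE rating IS NULL

Result:
id | title  
---+--------
3  | Heat   
7  | Get Out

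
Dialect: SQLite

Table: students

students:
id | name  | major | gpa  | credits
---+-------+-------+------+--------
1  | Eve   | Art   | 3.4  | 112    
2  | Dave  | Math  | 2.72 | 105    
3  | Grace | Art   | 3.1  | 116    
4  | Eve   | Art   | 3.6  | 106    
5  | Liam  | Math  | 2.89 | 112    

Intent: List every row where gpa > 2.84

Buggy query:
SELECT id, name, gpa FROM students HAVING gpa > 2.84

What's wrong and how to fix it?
Bug: This is a non-aggregate query (no GROUP BY, no aggregates), so in SQLite the HAVING clause is invalid here; a row-level condition belongs in WHERE

Fix: Replace HAVING with WHERE since the condition applies to individual rows

Corrected query:
SELECT id, name, gpa FROM students WHERE gpa > 2.84

Result:
id | name  | gpa 
---+-------+-----
1  | Eve   | 3.4 
3  | Grace | 3.1 
4  | Eve   | 3.6 
5  | Liam  | 2.89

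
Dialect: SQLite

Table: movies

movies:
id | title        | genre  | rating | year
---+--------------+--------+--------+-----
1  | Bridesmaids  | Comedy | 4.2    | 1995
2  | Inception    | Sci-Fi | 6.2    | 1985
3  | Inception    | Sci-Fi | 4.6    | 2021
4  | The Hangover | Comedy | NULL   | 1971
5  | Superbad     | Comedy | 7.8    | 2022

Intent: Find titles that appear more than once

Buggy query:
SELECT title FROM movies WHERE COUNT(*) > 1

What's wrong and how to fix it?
Bug: COUNT(*) is an aggregate and cannot be used in WHERE

Fix: GROUP BY title, then filter groups with HAVING COUNT(*) > 1

Corrected query:
SELECT title FROM movies GROUP BY title HAVING COUNT(*) > 1

Result:
title    
---------
Inception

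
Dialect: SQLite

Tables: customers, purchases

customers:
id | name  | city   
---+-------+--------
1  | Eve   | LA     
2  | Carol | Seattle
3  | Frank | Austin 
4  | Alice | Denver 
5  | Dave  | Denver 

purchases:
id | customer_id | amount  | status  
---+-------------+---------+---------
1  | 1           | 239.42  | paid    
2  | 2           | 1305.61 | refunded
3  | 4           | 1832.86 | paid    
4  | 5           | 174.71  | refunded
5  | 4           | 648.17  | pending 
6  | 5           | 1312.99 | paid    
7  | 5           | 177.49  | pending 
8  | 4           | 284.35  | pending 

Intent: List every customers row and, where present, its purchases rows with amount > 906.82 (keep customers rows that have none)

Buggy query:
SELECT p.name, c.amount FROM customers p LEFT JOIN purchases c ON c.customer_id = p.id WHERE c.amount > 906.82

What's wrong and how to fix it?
Bug: A WHERE condition on the right-hand table after LEFT JOIN drops unmatched parents

Fix: Move the right-table condition into the ON clause so unmatched parents are kept

Corrected query:
SELECT p.name, c.amount FROM customers p LEFT JOIN purchases c ON c.customer_id = p.id AND c.amount > 906.82

Result:
name  | amount 
------+--------
Eve   | NULL   
Carol | 1305.61
Frank | NULL   
Alice | 1832.86
Dave  | 1312.99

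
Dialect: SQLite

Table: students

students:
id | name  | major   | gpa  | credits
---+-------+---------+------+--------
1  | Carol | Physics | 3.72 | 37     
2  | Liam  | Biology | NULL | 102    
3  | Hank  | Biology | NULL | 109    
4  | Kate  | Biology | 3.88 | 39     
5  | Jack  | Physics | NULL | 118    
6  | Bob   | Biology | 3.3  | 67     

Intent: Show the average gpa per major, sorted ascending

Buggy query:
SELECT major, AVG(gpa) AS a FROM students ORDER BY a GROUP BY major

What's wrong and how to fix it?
Bug: ORDER BY appears before GROUP BY; SQL clause order requires GROUP BY first

Fix: Move ORDER BY to the end, after GROUP BY

Corrected query:
SELECT major, AVG(gpa) AS a FROM students GROUP BY major ORDER BY a

Result:
major   | a   
--------+-----
Biology | 3.59
Physics | 3.72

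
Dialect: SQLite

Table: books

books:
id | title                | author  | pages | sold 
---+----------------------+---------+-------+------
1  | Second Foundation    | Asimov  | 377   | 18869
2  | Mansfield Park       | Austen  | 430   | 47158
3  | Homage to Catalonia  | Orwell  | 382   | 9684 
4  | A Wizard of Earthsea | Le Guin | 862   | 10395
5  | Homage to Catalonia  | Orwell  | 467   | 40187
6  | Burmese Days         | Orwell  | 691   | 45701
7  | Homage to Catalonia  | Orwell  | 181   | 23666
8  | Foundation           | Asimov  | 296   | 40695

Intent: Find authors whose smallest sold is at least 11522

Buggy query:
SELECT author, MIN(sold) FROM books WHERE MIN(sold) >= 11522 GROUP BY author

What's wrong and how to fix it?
Bug: MIN() in WHERE is a misuse of aggregate

Fix: Replace WHERE with HAVING after the GROUP BY

Corrected query:
SELECT author, MIN(sold) FROM books GROUP BY author HAVING MIN(sold) >= 11522

Result:
author | MIN(sold)
-------+----------
Asimov | 18869    
Austen | 47158    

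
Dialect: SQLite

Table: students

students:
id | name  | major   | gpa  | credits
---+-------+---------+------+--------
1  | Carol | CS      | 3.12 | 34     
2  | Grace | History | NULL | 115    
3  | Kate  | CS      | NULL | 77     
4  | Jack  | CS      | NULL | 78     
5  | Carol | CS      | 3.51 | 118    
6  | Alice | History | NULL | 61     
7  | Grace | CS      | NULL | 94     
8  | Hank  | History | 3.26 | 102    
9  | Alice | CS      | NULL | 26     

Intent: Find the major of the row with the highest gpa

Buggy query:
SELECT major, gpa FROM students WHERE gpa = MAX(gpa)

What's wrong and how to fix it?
Bug: MAX(gpa) is an aggregate and cannot be used directly in WHERE

Fix: Wrap MAX in a scalar subquery so WHERE compares against a single value

Corrected query:
SELECT major, gpa FROM students WHERE gpa = (SELECT MAX(gpa) FROM students)

Result:
major | gpa 
------+-----
CS    | 3.51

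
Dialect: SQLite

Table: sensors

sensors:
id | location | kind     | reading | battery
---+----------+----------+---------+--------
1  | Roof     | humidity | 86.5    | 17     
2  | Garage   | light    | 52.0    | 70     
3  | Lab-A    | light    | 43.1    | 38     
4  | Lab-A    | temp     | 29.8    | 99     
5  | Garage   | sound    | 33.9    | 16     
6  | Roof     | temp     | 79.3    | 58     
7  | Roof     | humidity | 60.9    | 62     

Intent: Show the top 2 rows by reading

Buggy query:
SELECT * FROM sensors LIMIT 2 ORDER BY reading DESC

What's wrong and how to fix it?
Bug: ORDER BY cannot follow LIMIT; LIMIT is the final clause

Fix: Sort with ORDER BY, then apply LIMIT

Corrected query:
SELECT * FROM sensors ORDER BY reading DESC LIMIT 2

Result:
id | location | kind     | reading | battery
---+----------+----------+---------+--------
1  | Roof     | humidity | 86.5    | 17     
6  | Roof     | temp     | 79.3    | 58     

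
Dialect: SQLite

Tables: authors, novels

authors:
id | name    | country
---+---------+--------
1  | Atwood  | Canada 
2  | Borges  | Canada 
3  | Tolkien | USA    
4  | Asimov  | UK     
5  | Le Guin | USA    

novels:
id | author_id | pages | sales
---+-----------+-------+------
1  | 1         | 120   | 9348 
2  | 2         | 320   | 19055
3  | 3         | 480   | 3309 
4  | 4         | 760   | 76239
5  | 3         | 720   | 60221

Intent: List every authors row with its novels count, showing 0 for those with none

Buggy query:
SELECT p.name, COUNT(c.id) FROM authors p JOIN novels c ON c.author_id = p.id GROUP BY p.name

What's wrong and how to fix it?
Bug: INNER JOIN drops authors rows that have no matching novels rows

Fix: Switch to LEFT JOIN to retain unmatched parent rows

Corrected query:
SELECT p.name, COUNT(c.id) FROM authors p LEFT JOIN novels c ON c.author_id = p.id GROUP BY p.name

Result:
name    | COUNT(c.id)
--------+------------
Asimov  | 1          
Atwood  | 1          
Borges  | 1          
Le Guin | 0          
Tolkien | 2          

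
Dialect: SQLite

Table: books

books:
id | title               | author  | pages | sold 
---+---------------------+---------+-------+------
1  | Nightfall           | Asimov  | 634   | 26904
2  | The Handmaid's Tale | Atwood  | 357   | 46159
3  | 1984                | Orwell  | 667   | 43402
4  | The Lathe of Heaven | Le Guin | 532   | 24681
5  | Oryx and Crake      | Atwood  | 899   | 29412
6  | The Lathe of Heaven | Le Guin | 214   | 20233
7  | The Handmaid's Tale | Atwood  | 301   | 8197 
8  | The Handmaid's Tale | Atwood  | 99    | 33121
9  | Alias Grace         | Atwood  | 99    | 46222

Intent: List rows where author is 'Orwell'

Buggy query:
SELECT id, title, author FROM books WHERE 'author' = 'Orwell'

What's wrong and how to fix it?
Bug: Single quotes denote string literals in SQL; the column name is being compared as a constant string

Fix: Reference the column as author without single quotes

Corrected query:
SELECT id, title, author FROM books WHERE author = 'Orwell'

Result:
id | title | author
---+-------+-------
3  | 1984  | Orwell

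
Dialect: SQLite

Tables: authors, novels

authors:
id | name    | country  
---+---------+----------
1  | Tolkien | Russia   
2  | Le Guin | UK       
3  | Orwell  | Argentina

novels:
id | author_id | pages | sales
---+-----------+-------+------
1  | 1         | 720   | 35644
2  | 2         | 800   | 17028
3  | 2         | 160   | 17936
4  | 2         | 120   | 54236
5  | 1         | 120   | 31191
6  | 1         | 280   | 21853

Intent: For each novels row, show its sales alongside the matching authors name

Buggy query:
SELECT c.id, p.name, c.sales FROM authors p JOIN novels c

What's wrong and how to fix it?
Bug: JOIN with no ON clause produces a cartesian product; every novels row pairs with every authors row

Fix: Add ON c.author_id = p.id to the JOIN

Corrected query:
SELECT c.id, p.name, c.sales FROM authors p JOIN novels c ON c.author_id = p.id

Result:
id | name    | sales
---+---------+------
1  | Tolkien | 35644
2  | Le Guin | 17028
3  | Le Guin | 17936
4  | Le Guin | 54236
5  | Tolkien | 31191
6  | Tolkien | 21853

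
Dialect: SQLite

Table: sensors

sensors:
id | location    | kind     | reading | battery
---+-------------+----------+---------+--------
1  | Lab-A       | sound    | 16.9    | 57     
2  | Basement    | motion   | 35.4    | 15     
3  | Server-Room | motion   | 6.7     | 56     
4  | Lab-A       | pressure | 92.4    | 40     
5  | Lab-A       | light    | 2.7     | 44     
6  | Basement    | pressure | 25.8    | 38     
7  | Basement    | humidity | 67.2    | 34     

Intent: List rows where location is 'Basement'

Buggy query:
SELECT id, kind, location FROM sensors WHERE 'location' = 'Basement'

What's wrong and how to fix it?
Bug: 'location' in single quotes is a string literal, not the column; the comparison is literal-vs-literal and never true

Fix: Reference the column as location without single quotes

Corrected query:
SELECT id, kind, location FROM sensors WHERE location = 'Basement'

Result:
id | kind     | location
---+----------+---------
2  | motion   | Basement
6  | pressure | Basement
7  | humidity | Basement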